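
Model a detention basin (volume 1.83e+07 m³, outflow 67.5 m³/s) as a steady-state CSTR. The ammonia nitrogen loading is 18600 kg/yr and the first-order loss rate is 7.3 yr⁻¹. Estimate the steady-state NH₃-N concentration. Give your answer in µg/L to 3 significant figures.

Outflow Q = 67.5 m³/s × 3.156e+07 s/yr = 2.13e+09 m³/yr.
Steady-state CSTR mass balance: W = Q·C + k·V·C, so C = W/(Q + kV).
Q + kV = 2.13e+09 + 7.3·1.83e+07 = 2.264e+09 m³/yr.
C = 18600/2.264e+09 = 8.217e-06 kg/m³ = 0.008217 mg/L = 8.217 µg/L.

8.22 µg/L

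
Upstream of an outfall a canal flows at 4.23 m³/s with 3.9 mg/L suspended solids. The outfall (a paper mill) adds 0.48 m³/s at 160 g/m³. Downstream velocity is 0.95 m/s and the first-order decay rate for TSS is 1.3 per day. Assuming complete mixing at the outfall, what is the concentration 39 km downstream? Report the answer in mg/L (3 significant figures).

After complete mixing, C₀ = (0.48·160 + 4.23·3.9) / 4.71 = 19.81 mg/L.
Travel time t = 3.9e+04 m / 0.95 m/s = 4.105e+04 s = 0.4751 d.
C = 19.81·exp(−1.3·0.4751) = 19.81·0.5392 = 10.68 mg/L.

10.7 mg/L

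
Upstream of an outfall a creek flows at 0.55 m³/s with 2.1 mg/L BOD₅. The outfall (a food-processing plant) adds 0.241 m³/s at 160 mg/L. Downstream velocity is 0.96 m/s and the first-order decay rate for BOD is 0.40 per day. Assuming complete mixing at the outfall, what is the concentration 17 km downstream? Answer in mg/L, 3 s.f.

After complete mixing, C₀ = (0.241·160 + 0.55·2.1) / 0.791 = 50.21 mg/L.
Travel time t = 1.7e+04 m / 0.96 m/s = 1.771e+04 s = 0.205 d.
C = 50.21·exp(−0.40·0.205) = 50.21·0.9213 = 46.26 mg/L.

46.3 mg/L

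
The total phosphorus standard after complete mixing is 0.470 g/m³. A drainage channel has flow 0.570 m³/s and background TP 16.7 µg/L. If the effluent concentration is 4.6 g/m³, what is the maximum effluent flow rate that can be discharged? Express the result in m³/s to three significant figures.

16.7 µg/L = 0.0167 mg/L.
Mass balance at complete mixing: C_std·(Q_w + Q_r) = Q_w·C_e + Q_r·C_b.
Rearranging, Q_w = Q_r·(C_std − C_b)/(C_e − C_std) = 0.570·(0.47 − 0.0167) / (4.6 − 0.47) = 0.06256 m³/s.

0.0626 m³/s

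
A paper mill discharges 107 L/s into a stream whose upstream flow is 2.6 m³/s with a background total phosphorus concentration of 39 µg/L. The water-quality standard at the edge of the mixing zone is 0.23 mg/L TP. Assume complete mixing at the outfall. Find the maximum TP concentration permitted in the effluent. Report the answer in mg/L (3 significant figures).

4.87 mg/L

107 L/s = 0.107 m³/s.
39 µg/L = 0.039 mg/L.
Mass balance: 0.23·2.707 = 0.107·Cₑ + 2.6·0.039.
Cₑ = (0.6226 − 0.1014) / 0.107 = 4.871 mg/L.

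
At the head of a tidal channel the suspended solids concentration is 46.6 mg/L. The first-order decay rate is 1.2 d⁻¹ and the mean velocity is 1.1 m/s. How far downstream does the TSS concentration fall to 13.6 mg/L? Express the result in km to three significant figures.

97.5 km

From C = C₀·e^(−kt), t = ln(C₀/C)/k = ln(46.6/13.6)/1.2 = 1.232/1.2 = 1.026 d.
Distance = v·t = 1.1 m/s × 8.867e+04 s = 9.754e+04 m = 97.54 km.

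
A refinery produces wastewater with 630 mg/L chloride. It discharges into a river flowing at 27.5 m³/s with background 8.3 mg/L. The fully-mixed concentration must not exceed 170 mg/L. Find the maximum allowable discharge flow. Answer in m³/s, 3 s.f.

Mass balance at complete mixing: C_std·(Q_w + Q_r) = Q_w·C_e + Q_r·C_b.
Rearranging, Q_w = Q_r·(C_std − C_b)/(C_e − C_std) = 27.5·(170 − 8.3) / (630 − 170) = 9.667 m³/s.

9.67 m³/s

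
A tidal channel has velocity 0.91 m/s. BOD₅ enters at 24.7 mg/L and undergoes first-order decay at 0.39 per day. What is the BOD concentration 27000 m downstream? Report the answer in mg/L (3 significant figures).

21.6 mg/L

Travel time t = 27000 m / 0.91 m/s = 2.7e+04/0.91 = 2.967e+04 s = 0.3434 d.
First-order decay: C = 24.7·exp(−0.39·0.3434) = 24.7·0.8747 = 21.6 mg/L.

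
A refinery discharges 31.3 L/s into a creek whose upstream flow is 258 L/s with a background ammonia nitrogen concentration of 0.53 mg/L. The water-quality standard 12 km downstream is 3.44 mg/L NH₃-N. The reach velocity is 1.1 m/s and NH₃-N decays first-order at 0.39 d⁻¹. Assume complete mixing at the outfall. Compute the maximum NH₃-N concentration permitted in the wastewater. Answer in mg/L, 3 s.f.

31.3 L/s = 0.0313 m³/s.
258 L/s = 0.258 m³/s.
Travel time to the compliance point: t = 1.2e+04/1.1 = 1.091e+04 s = 0.1263 d; decay factor exp(−0.39·0.1263) = 0.952.
So the concentration just after mixing may be at most 3.44/0.952 = 3.614 mg/L.
Mass balance: 3.614·0.2893 = 0.0313·Cₑ + 0.258·0.53.
Cₑ = (1.045 − 0.1367) / 0.0313 = 29.03 mg/L.

29.0 mg/L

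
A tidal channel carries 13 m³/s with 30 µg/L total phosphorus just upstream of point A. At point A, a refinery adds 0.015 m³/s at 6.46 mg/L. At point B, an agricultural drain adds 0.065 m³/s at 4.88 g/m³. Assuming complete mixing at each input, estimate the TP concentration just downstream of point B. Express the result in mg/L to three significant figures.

30 µg/L = 0.03 mg/L.
After input A: C = (13·0.03 + 0.015·6.46) / 13.02 = 0.03741 mg/L.
After input B: C = (13.02·0.03741 + 0.065·4.88) / 13.08 = 0.06148 mg/L.

0.0615 mg/L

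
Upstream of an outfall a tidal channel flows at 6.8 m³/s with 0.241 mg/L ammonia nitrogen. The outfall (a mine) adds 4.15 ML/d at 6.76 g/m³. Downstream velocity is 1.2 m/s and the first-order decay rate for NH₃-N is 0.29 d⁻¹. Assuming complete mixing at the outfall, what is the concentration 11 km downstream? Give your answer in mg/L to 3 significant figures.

0.278 mg/L

4.15 ML/d = 0.04803 m³/s.
After complete mixing, C₀ = (0.04803·6.76 + 6.8·0.241) / 6.848 = 0.2867 mg/L.
Travel time t = 1.1e+04 m / 1.2 m/s = 9167 s = 0.1061 d.
C = 0.2867·exp(−0.29·0.1061) = 0.2867·0.9697 = 0.278 mg/L.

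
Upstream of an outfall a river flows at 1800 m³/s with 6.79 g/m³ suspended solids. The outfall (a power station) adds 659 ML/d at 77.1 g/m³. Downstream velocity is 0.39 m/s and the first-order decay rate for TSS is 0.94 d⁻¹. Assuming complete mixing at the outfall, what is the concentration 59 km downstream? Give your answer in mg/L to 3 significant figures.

659 ML/d = 7.627 m³/s.
After complete mixing, C₀ = (7.627·77.1 + 1800·6.79) / 1808 = 7.087 mg/L.
Travel time t = 5.9e+04 m / 0.39 m/s = 1.513e+05 s = 1.751 d.
C = 7.087·exp(−0.94·1.751) = 7.087·0.1928 = 1.367 mg/L.

1.37 mg/L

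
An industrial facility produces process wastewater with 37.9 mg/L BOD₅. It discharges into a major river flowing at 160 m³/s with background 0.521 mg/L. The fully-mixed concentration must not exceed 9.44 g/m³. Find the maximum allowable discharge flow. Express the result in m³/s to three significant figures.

50.1 m³/s

Mass balance at complete mixing: C_std·(Q_w + Q_r) = Q_w·C_e + Q_r·C_b.
Rearranging, Q_w = Q_r·(C_std − C_b)/(C_e − C_std) = 160·(9.44 − 0.521) / (37.9 − 9.44) = 50.14 m³/s.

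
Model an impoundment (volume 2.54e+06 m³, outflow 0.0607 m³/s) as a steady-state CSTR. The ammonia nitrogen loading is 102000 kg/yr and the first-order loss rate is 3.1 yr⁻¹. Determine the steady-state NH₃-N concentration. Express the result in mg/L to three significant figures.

10.4 mg/L

Outflow Q = 0.0607 m³/s × 3.156e+07 s/yr = 1.916e+06 m³/yr.
Steady-state CSTR mass balance: W = Q·C + k·V·C, so C = W/(Q + kV).
Q + kV = 1.916e+06 + 3.1·2.54e+06 = 9.79e+06 m³/yr.
C = 102000/9.79e+06 = 0.01042 kg/m³ = 10.42 mg/L.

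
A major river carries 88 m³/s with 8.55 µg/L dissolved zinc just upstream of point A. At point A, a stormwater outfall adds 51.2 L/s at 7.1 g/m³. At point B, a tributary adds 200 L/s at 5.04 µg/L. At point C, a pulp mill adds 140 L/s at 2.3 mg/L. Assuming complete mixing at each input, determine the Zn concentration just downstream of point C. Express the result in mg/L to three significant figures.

8.55 µg/L = 0.00855 mg/L.
51.2 L/s = 0.0512 m³/s.
After input A: C = (88·0.00855 + 0.0512·7.1) / 88.05 = 0.01267 mg/L.
200 L/s = 0.2 m³/s.
5.04 µg/L = 0.00504 mg/L.
After input B: C = (88.05·0.01267 + 0.2·0.00504) / 88.25 = 0.01266 mg/L.
140 L/s = 0.14 m³/s.
After input C: C = (88.25·0.01266 + 0.14·2.3) / 88.39 = 0.01628 mg/L.

0.0163 mg/L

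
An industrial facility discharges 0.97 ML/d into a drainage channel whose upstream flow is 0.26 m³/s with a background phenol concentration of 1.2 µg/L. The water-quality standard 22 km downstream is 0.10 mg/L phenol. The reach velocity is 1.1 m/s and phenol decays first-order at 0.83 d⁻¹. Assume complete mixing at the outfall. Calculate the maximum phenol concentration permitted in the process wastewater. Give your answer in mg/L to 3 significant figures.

2.90 mg/L

0.97 ML/d = 0.01123 m³/s.
1.2 µg/L = 0.0012 mg/L.
Travel time to the compliance point: t = 2.2e+04/1.1 = 2e+04 s = 0.2315 d; decay factor exp(−0.83·0.2315) = 0.8252.
So the concentration just after mixing may be at most 0.1/0.8252 = 0.1212 mg/L.
Mass balance: 0.1212·0.2712 = 0.01123·Cₑ + 0.26·0.0012.
Cₑ = (0.03287 − 0.000312) / 0.01123 = 2.9 mg/L.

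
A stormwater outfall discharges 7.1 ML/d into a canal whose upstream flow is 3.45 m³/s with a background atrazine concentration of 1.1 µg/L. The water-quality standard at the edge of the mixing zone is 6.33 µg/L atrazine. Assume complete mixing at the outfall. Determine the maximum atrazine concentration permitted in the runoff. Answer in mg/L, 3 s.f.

0.226 mg/L

7.1 ML/d = 0.08218 m³/s.
1.1 µg/L = 0.0011 mg/L.
6.33 µg/L = 0.00633 mg/L.
Mass balance: 0.00633·3.532 = 0.08218·Cₑ + 3.45·0.0011.
Cₑ = (0.02236 − 0.003795) / 0.08218 = 0.2259 mg/L.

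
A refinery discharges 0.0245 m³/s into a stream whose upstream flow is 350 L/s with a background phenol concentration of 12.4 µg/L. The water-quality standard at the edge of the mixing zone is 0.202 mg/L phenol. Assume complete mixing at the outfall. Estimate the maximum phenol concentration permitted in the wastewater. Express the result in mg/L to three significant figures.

2.91 mg/L

350 L/s = 0.35 m³/s.
12.4 µg/L = 0.0124 mg/L.
Mass balance: 0.202·0.3745 = 0.0245·Cₑ + 0.35·0.0124.
Cₑ = (0.07565 − 0.00434) / 0.0245 = 2.911 mg/L.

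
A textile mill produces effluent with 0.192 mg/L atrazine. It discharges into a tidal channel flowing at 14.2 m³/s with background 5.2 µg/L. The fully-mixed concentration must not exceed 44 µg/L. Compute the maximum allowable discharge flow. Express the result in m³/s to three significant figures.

3.72 m³/s

5.2 µg/L = 0.0052 mg/L.
44 µg/L = 0.044 mg/L.
Mass balance at complete mixing: C_std·(Q_w + Q_r) = Q_w·C_e + Q_r·C_b.
Rearranging, Q_w = Q_r·(C_std − C_b)/(C_e − C_std) = 14.2·(0.044 − 0.0052) / (0.192 − 0.044) = 3.723 m³/s.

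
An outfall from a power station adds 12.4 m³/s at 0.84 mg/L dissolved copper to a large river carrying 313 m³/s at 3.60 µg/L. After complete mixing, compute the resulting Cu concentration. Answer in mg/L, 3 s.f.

0.0355 mg/L

3.60 µg/L = 0.0036 mg/L.
Conservation of mass across the mixing zone: C = (12.4·0.84 + 313·0.0036) / (12.4 + 313) = 11.54/325.4 = 0.03547 mg/L.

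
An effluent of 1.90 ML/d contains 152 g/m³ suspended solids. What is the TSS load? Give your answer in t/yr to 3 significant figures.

105 t/yr

1.90 ML/d = 0.02199 m³/s.
Mass flux = Q·C = 0.02199 m³/s × 152 g/m³ = 3.343 g/s.
= 3.343 g/s × 31.56 = 105.5 t/yr.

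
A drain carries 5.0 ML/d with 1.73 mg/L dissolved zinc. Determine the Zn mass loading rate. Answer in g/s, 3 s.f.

5.0 ML/d = 0.05787 m³/s.
Mass flux = Q·C = 0.05787 m³/s × 1.73 g/m³ = 0.1001 g/s.

0.100 g/s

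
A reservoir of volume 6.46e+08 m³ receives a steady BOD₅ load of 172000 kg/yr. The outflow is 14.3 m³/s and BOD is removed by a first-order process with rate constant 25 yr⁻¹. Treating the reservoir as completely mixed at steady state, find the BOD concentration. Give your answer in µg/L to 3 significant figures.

10.4 µg/L

Outflow Q = 14.3 m³/s × 3.156e+07 s/yr = 4.513e+08 m³/yr.
Steady-state CSTR mass balance: W = Q·C + k·V·C, so C = W/(Q + kV).
Q + kV = 4.513e+08 + 25·6.46e+08 = 1.66e+10 m³/yr.
C = 172000/1.66e+10 = 1.036e-05 kg/m³ = 0.01036 mg/L = 10.36 µg/L.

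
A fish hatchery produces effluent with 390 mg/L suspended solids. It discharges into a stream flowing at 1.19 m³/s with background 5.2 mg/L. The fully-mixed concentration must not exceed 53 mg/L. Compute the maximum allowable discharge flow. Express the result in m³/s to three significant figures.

0.169 m³/s

Mass balance at complete mixing: C_std·(Q_w + Q_r) = Q_w·C_e + Q_r·C_b.
Rearranging, Q_w = Q_r·(C_std − C_b)/(C_e − C_std) = 1.19·(53 − 5.2) / (390 − 53) = 0.1688 m³/s.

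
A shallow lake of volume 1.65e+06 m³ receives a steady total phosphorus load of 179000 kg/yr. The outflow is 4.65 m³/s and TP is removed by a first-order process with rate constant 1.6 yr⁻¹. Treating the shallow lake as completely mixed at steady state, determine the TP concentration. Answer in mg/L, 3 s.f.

Outflow Q = 4.65 m³/s × 3.156e+07 s/yr = 1.467e+08 m³/yr.
Steady-state CSTR mass balance: W = Q·C + k·V·C, so C = W/(Q + kV).
Q + kV = 1.467e+08 + 1.6·1.65e+06 = 1.494e+08 m³/yr.
C = 179000/1.494e+08 = 0.001198 kg/m³ = 1.198 mg/L.

1.20 mg/L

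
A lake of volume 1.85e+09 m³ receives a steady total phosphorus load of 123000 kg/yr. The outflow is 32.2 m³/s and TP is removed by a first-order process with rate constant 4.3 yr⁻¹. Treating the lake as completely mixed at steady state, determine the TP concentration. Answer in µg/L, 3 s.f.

13.7 µg/L

Outflow Q = 32.2 m³/s × 3.156e+07 s/yr = 1.016e+09 m³/yr.
Steady-state CSTR mass balance: W = Q·C + k·V·C, so C = W/(Q + kV).
Q + kV = 1.016e+09 + 4.3·1.85e+09 = 8.971e+09 m³/yr.
C = 123000/8.971e+09 = 1.371e-05 kg/m³ = 0.01371 mg/L = 13.71 µg/L.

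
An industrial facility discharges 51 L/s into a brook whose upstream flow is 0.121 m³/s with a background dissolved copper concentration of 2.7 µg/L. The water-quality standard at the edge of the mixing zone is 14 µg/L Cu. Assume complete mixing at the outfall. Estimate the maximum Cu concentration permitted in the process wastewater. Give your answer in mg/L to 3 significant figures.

0.0408 mg/L

51 L/s = 0.051 m³/s.
2.7 µg/L = 0.0027 mg/L.
14 µg/L = 0.014 mg/L.
Mass balance: 0.014·0.172 = 0.051·Cₑ + 0.121·0.0027.
Cₑ = (0.002408 − 0.0003267) / 0.051 = 0.04081 mg/L.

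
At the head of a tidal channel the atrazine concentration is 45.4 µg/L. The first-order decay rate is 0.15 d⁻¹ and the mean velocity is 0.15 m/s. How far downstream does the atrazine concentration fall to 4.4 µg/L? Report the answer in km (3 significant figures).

202 km

From C = C₀·e^(−kt), t = ln(C₀/C)/k = ln(45.4/4.4)/0.15 = 2.334/0.15 = 15.56 d.
Distance = v·t = 0.15 m/s × 1.344e+06 s = 2.016e+05 m = 201.6 km.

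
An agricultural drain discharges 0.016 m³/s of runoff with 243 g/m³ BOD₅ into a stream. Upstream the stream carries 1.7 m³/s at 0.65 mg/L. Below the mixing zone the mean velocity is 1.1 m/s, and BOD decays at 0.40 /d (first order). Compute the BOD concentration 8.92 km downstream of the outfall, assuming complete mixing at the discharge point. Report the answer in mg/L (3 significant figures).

2.80 mg/L

After complete mixing, C₀ = (0.016·243 + 1.7·0.65) / 1.716 = 2.91 mg/L.
Travel time t = 8920 m / 1.1 m/s = 8109 s = 0.09386 d.
C = 2.91·exp(−0.40·0.09386) = 2.91·0.9632 = 2.802 mg/L.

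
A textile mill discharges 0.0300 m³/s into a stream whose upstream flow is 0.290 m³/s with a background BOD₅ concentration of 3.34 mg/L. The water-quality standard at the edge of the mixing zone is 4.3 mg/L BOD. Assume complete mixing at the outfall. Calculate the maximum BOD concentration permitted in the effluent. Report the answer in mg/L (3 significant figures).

13.6 mg/L

Mass balance: 4.3·0.32 = 0.03·Cₑ + 0.29·3.34.
Cₑ = (1.376 − 0.9686) / 0.03 = 13.58 mg/L.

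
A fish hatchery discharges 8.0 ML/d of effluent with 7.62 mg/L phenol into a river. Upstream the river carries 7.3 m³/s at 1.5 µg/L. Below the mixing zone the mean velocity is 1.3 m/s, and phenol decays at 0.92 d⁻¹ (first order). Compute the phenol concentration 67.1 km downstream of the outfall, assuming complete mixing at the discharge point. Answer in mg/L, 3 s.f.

8.0 ML/d = 0.09259 m³/s.
1.5 µg/L = 0.0015 mg/L.
After complete mixing, C₀ = (0.09259·7.62 + 7.3·0.0015) / 7.393 = 0.09692 mg/L.
Travel time t = 6.71e+04 m / 1.3 m/s = 5.162e+04 s = 0.5974 d.
C = 0.09692·exp(−0.92·0.5974) = 0.09692·0.5772 = 0.05594 mg/L.

0.0559 mg/L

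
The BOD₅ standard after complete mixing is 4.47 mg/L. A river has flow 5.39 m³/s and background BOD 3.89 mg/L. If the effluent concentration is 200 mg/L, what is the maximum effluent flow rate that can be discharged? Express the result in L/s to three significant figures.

Mass balance at complete mixing: C_std·(Q_w + Q_r) = Q_w·C_e + Q_r·C_b.
Rearranging, Q_w = Q_r·(C_std − C_b)/(C_e − C_std) = 5.39·(4.47 − 3.89) / (200 − 4.47) = 0.01599 m³/s.
= 15.99 L/s.

16.0 L/s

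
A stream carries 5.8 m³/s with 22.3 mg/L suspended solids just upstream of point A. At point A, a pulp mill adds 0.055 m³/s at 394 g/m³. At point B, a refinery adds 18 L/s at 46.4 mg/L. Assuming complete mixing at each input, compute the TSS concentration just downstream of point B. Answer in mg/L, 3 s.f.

25.9 mg/L

After input A: C = (5.8·22.3 + 0.055·394) / 5.855 = 25.79 mg/L.
18 L/s = 0.018 m³/s.
After input B: C = (5.855·25.79 + 0.018·46.4) / 5.873 = 25.85 mg/L.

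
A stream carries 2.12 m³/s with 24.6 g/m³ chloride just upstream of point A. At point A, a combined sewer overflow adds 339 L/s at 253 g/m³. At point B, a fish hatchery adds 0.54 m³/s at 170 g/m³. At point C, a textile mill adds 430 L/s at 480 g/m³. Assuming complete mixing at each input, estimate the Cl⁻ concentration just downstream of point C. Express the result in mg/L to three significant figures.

127 mg/L

339 L/s = 0.339 m³/s.
After input A: C = (2.12·24.6 + 0.339·253) / 2.459 = 56.09 mg/L.
After input B: C = (2.459·56.09 + 0.54·170) / 2.999 = 76.6 mg/L.
430 L/s = 0.43 m³/s.
After input C: C = (2.999·76.6 + 0.43·480) / 3.429 = 127.2 mg/L.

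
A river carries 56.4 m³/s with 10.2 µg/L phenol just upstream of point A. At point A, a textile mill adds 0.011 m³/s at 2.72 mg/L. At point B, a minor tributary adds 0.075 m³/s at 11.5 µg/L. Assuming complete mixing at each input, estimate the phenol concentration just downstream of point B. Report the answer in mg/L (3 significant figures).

0.0107 mg/L

10.2 µg/L = 0.0102 mg/L.
After input A: C = (56.4·0.0102 + 0.011·2.72) / 56.41 = 0.01073 mg/L.
11.5 µg/L = 0.0115 mg/L.
After input B: C = (56.41·0.01073 + 0.075·0.0115) / 56.49 = 0.01073 mg/L.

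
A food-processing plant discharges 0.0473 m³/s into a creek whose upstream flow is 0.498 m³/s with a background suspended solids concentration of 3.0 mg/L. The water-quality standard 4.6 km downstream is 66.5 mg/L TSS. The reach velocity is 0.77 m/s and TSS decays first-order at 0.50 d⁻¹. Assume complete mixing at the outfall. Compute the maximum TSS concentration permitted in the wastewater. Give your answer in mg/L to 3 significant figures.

Travel time to the compliance point: t = 4600/0.77 = 5974 s = 0.06914 d; decay factor exp(−0.50·0.06914) = 0.966.
So the concentration just after mixing may be at most 66.5/0.966 = 68.84 mg/L.
Mass balance: 68.84·0.5453 = 0.0473·Cₑ + 0.498·3.
Cₑ = (37.54 − 1.494) / 0.0473 = 762 mg/L.

762 mg/L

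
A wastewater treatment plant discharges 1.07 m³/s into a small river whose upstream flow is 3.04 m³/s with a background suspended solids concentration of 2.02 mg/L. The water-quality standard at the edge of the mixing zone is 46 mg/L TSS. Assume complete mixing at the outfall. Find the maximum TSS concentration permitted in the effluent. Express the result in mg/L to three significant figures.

Mass balance: 46·4.11 = 1.07·Cₑ + 3.04·2.02.
Cₑ = (189.1 − 6.141) / 1.07 = 171 mg/L.

171 mg/L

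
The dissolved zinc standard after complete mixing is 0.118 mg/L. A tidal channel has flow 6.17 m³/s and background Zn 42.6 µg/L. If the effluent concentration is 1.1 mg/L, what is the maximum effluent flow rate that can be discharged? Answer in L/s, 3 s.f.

42.6 µg/L = 0.0426 mg/L.
Mass balance at complete mixing: C_std·(Q_w + Q_r) = Q_w·C_e + Q_r·C_b.
Rearranging, Q_w = Q_r·(C_std − C_b)/(C_e − C_std) = 6.17·(0.118 − 0.0426) / (1.1 − 0.118) = 0.4737 m³/s.
= 473.7 L/s.

474 L/s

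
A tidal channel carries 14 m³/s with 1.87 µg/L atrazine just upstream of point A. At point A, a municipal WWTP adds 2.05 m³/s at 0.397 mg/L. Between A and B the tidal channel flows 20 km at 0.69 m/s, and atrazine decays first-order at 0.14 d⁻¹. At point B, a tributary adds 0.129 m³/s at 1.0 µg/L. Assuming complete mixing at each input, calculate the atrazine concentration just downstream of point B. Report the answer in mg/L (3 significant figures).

0.0495 mg/L

1.87 µg/L = 0.00187 mg/L.
After input A: C = (14·0.00187 + 2.05·0.397) / 16.05 = 0.05234 mg/L.
Over the 20 km reach to input B (t = 2.899e+04 s = 0.3355 d), decay gives C = 0.05234·exp(−0.14·0.3355) = 0.04994 mg/L.
1.0 µg/L = 0.001 mg/L.
After input B: C = (16.05·0.04994 + 0.129·0.001) / 16.18 = 0.04955 mg/L.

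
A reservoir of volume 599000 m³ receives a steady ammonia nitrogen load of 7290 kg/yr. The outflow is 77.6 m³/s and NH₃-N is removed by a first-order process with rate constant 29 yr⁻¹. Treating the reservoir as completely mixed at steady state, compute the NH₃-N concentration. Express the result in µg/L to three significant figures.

2.96 µg/L

Outflow Q = 77.6 m³/s × 3.156e+07 s/yr = 2.449e+09 m³/yr.
Steady-state CSTR mass balance: W = Q·C + k·V·C, so C = W/(Q + kV).
Q + kV = 2.449e+09 + 29·599000 = 2.466e+09 m³/yr.
C = 7290/2.466e+09 = 2.956e-06 kg/m³ = 0.002956 mg/L = 2.956 µg/L.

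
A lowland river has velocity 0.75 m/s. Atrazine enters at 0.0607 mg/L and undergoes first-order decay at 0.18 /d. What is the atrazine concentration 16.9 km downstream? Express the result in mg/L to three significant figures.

0.0579 mg/L

Travel time t = 16.9 km / 0.75 m/s = 1.69e+04/0.75 = 2.253e+04 s = 0.2608 d.
First-order decay: C = 0.0607·exp(−0.18·0.2608) = 0.0607·0.9541 = 0.05792 mg/L.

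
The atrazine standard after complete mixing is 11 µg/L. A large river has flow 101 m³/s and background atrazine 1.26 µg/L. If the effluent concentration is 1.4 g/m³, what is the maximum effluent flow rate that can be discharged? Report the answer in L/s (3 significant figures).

708 L/s

1.26 µg/L = 0.00126 mg/L.
11 µg/L = 0.011 mg/L.
Mass balance at complete mixing: C_std·(Q_w + Q_r) = Q_w·C_e + Q_r·C_b.
Rearranging, Q_w = Q_r·(C_std − C_b)/(C_e − C_std) = 101·(0.011 − 0.00126) / (1.4 − 0.011) = 0.7082 m³/s.
= 708.2 L/s.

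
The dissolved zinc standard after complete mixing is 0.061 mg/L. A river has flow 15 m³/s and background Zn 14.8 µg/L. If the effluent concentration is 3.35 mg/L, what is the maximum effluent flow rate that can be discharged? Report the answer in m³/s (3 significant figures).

0.211 m³/s

14.8 µg/L = 0.0148 mg/L.
Mass balance at complete mixing: C_std·(Q_w + Q_r) = Q_w·C_e + Q_r·C_b.
Rearranging, Q_w = Q_r·(C_std − C_b)/(C_e − C_std) = 15·(0.061 − 0.0148) / (3.35 − 0.061) = 0.2107 m³/s.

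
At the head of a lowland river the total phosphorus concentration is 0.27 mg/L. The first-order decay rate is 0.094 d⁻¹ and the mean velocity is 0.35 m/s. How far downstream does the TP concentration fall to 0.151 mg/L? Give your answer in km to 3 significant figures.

187 km

From C = C₀·e^(−kt), t = ln(C₀/C)/k = ln(0.27/0.151)/0.094 = 0.5811/0.094 = 6.182 d.
Distance = v·t = 0.35 m/s × 5.342e+05 s = 1.87e+05 m = 187 km.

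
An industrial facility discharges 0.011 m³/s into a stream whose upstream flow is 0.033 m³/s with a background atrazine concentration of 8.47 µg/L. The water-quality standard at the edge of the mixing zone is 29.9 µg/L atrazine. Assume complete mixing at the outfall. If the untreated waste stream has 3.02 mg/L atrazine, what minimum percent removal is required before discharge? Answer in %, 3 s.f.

8.47 µg/L = 0.00847 mg/L.
29.9 µg/L = 0.0299 mg/L.
Mass balance: 0.0299·0.044 = 0.011·Cₑ + 0.033·0.00847.
Cₑ = (0.001316 − 0.0002795) / 0.011 = 0.09419 mg/L.
Required removal = 1 − 0.09419/3.02 = 96.88 %.

96.9 %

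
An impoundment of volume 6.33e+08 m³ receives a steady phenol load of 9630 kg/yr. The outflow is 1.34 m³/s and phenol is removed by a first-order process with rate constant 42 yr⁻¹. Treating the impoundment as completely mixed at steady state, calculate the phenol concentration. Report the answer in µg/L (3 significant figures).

Outflow Q = 1.34 m³/s × 3.156e+07 s/yr = 4.229e+07 m³/yr.
Steady-state CSTR mass balance: W = Q·C + k·V·C, so C = W/(Q + kV).
Q + kV = 4.229e+07 + 42·6.33e+08 = 2.663e+10 m³/yr.
C = 9630/2.663e+10 = 3.616e-07 kg/m³ = 0.0003616 mg/L = 0.3616 µg/L.

0.362 µg/L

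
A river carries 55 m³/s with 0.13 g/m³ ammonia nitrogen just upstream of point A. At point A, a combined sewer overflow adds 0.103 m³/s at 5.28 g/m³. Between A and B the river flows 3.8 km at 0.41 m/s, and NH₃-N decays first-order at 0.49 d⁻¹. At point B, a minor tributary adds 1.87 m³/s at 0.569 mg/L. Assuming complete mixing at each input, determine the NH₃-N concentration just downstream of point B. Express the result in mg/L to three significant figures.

After input A: C = (55·0.13 + 0.103·5.28) / 55.1 = 0.1396 mg/L.
Over the 3.8 km reach to input B (t = 9268 s = 0.1073 d), decay gives C = 0.1396·exp(−0.49·0.1073) = 0.1325 mg/L.
After input B: C = (55.1·0.1325 + 1.87·0.569) / 56.97 = 0.1468 mg/L.

0.147 mg/L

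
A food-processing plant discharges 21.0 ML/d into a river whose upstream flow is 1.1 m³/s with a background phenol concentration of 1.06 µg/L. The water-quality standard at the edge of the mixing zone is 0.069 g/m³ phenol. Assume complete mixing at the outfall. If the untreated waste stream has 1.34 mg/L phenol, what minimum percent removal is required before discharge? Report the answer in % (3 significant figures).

21.0 ML/d = 0.2431 m³/s.
1.06 µg/L = 0.00106 mg/L.
Mass balance: 0.069·1.343 = 0.2431·Cₑ + 1.1·0.00106.
Cₑ = (0.09267 − 0.001166) / 0.2431 = 0.3765 mg/L.
Required removal = 1 − 0.3765/1.34 = 71.9 %.

71.9 %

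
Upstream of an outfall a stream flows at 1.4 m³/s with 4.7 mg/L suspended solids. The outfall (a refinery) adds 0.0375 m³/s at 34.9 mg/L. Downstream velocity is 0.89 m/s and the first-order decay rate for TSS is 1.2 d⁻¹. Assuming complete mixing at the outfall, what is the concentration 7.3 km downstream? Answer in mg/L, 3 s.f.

After complete mixing, C₀ = (0.0375·34.9 + 1.4·4.7) / 1.438 = 5.488 mg/L.
Travel time t = 7300 m / 0.89 m/s = 8202 s = 0.09493 d.
C = 5.488·exp(−1.2·0.09493) = 5.488·0.8923 = 4.897 mg/L.

4.90 mg/L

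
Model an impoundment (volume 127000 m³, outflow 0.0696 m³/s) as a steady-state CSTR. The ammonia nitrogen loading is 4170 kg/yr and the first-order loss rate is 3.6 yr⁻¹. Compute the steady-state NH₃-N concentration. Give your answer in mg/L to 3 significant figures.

Outflow Q = 0.0696 m³/s × 3.156e+07 s/yr = 2.196e+06 m³/yr.
Steady-state CSTR mass balance: W = Q·C + k·V·C, so C = W/(Q + kV).
Q + kV = 2.196e+06 + 3.6·127000 = 2.654e+06 m³/yr.
C = 4170/2.654e+06 = 0.001571 kg/m³ = 1.571 mg/L.

1.57 mg/L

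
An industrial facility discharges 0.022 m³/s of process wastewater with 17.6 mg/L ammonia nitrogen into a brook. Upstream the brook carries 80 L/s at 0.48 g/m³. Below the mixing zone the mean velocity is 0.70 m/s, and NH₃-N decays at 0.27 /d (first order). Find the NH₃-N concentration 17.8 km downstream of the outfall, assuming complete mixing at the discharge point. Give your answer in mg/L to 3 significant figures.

3.85 mg/L

80 L/s = 0.08 m³/s.
After complete mixing, C₀ = (0.022·17.6 + 0.08·0.48) / 0.102 = 4.173 mg/L.
Travel time t = 1.78e+04 m / 0.70 m/s = 2.543e+04 s = 0.2943 d.
C = 4.173·exp(−0.27·0.2943) = 4.173·0.9236 = 3.854 mg/L.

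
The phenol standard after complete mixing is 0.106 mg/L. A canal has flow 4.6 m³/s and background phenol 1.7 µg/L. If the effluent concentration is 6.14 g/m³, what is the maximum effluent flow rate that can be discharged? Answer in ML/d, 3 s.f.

6.87 ML/d

1.7 µg/L = 0.0017 mg/L.
Mass balance at complete mixing: C_std·(Q_w + Q_r) = Q_w·C_e + Q_r·C_b.
Rearranging, Q_w = Q_r·(C_std − C_b)/(C_e − C_std) = 4.6·(0.106 − 0.0017) / (6.14 − 0.106) = 0.07951 m³/s.
= 6.87 ML/d.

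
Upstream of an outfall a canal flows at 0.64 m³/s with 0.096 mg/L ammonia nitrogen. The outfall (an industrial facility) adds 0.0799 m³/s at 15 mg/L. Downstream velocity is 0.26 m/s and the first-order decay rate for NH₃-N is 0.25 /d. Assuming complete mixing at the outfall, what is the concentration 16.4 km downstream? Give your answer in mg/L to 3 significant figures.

After complete mixing, C₀ = (0.0799·15 + 0.64·0.096) / 0.7199 = 1.75 mg/L.
Travel time t = 1.64e+04 m / 0.26 m/s = 6.308e+04 s = 0.7301 d.
C = 1.75·exp(−0.25·0.7301) = 1.75·0.8332 = 1.458 mg/L.

1.46 mg/L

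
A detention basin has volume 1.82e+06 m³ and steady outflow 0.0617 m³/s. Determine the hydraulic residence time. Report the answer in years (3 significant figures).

Q = 0.0617 m³/s × 3.156e+07 s/yr = 1.947e+06 m³/yr.
Hydraulic residence time τ = V/Q = 1.82e+06/1.947e+06 = 0.9347 yr.

0.935 yr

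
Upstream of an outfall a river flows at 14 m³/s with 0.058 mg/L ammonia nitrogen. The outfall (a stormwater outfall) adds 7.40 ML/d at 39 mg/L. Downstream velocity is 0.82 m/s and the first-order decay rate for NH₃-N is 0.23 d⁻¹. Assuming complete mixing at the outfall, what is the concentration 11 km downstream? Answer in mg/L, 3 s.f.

0.284 mg/L

7.40 ML/d = 0.08565 m³/s.
After complete mixing, C₀ = (0.08565·39 + 14·0.058) / 14.09 = 0.2948 mg/L.
Travel time t = 1.1e+04 m / 0.82 m/s = 1.341e+04 s = 0.1553 d.
C = 0.2948·exp(−0.23·0.1553) = 0.2948·0.9649 = 0.2844 mg/L.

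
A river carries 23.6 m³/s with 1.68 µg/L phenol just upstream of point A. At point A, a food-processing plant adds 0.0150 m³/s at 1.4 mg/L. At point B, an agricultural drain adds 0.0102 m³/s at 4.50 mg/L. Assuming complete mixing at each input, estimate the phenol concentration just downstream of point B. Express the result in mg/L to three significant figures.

0.00451 mg/L

1.68 µg/L = 0.00168 mg/L.
After input A: C = (23.6·0.00168 + 0.015·1.4) / 23.62 = 0.002568 mg/L.
After input B: C = (23.62·0.002568 + 0.0102·4.5) / 23.63 = 0.00451 mg/L.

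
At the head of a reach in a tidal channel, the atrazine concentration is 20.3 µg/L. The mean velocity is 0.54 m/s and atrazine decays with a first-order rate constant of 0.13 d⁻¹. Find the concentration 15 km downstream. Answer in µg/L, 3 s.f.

Travel time t = 15 km / 0.54 m/s = 1.5e+04/0.54 = 2.778e+04 s = 0.3215 d.
First-order decay: C = 20.3·exp(−0.13·0.3215) = 20.3·0.9591 = 19.47 µg/L.

19.5 µg/L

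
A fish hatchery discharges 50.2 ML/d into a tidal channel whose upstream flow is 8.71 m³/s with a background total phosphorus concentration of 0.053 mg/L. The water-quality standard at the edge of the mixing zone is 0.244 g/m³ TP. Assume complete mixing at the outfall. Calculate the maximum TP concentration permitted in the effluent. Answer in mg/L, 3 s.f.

3.11 mg/L

50.2 ML/d = 0.581 m³/s.
Mass balance: 0.244·9.291 = 0.581·Cₑ + 8.71·0.053.
Cₑ = (2.267 − 0.4616) / 0.581 = 3.107 mg/L.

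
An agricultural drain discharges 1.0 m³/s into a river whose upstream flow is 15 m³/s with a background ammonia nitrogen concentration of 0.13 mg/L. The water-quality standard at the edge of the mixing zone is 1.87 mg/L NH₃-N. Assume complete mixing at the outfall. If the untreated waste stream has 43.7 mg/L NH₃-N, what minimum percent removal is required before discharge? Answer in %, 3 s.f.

36.0 %

Mass balance: 1.87·16 = 1·Cₑ + 15·0.13.
Cₑ = (29.92 − 1.95) / 1 = 27.97 mg/L.
Required removal = 1 − 27.97/43.7 = 36 %.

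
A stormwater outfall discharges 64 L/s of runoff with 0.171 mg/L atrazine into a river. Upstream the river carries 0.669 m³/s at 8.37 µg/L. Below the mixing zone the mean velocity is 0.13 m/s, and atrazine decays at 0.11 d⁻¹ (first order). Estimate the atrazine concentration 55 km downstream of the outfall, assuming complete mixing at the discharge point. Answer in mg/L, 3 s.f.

0.0132 mg/L

64 L/s = 0.064 m³/s.
8.37 µg/L = 0.00837 mg/L.
After complete mixing, C₀ = (0.064·0.171 + 0.669·0.00837) / 0.733 = 0.02257 mg/L.
Travel time t = 5.5e+04 m / 0.13 m/s = 4.231e+05 s = 4.897 d.
C = 0.02257·exp(−0.11·4.897) = 0.02257·0.5835 = 0.01317 mg/L.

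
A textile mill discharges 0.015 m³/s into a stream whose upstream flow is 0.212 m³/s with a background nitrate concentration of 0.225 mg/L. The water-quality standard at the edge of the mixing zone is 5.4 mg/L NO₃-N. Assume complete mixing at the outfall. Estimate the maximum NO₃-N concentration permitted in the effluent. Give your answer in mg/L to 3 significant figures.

Mass balance: 5.4·0.227 = 0.015·Cₑ + 0.212·0.225.
Cₑ = (1.226 − 0.0477) / 0.015 = 78.54 mg/L.

78.5 mg/L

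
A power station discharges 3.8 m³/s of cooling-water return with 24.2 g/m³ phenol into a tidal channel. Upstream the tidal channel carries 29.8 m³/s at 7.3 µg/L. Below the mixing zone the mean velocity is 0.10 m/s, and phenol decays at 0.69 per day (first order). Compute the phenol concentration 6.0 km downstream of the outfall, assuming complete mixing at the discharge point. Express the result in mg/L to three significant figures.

1.70 mg/L

7.3 µg/L = 0.0073 mg/L.
After complete mixing, C₀ = (3.8·24.2 + 29.8·0.0073) / 33.6 = 2.743 mg/L.
Travel time t = 6000 m / 0.10 m/s = 6e+04 s = 0.6944 d.
C = 2.743·exp(−0.69·0.6944) = 2.743·0.6193 = 1.699 mg/L.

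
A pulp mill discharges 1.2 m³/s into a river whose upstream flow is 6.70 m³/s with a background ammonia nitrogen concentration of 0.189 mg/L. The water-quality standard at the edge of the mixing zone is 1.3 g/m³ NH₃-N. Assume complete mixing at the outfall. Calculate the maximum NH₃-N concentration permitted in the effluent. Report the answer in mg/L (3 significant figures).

Mass balance: 1.3·7.9 = 1.2·Cₑ + 6.7·0.189.
Cₑ = (10.27 − 1.266) / 1.2 = 7.503 mg/L.

7.50 mg/L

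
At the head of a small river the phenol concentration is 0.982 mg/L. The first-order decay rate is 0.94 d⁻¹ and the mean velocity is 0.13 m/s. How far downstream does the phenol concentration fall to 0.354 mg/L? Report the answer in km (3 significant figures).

12.2 km

From C = C₀·e^(−kt), t = ln(C₀/C)/k = ln(0.982/0.354)/0.94 = 1.02/0.94 = 1.085 d.
Distance = v·t = 0.13 m/s × 9.378e+04 s = 1.219e+04 m = 12.19 km.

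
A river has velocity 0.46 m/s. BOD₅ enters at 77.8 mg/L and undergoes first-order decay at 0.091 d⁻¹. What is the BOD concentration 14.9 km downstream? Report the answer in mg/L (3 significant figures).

Travel time t = 14.9 km / 0.46 m/s = 1.49e+04/0.46 = 3.239e+04 s = 0.3749 d.
First-order decay: C = 77.8·exp(−0.091·0.3749) = 77.8·0.9665 = 75.19 mg/L.

75.2 mg/L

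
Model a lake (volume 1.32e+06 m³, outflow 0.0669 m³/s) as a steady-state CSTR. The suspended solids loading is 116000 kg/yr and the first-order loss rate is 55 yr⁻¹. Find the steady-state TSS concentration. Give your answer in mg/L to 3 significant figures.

1.55 mg/L

Outflow Q = 0.0669 m³/s × 3.156e+07 s/yr = 2.111e+06 m³/yr.
Steady-state CSTR mass balance: W = Q·C + k·V·C, so C = W/(Q + kV).
Q + kV = 2.111e+06 + 55·1.32e+06 = 7.471e+07 m³/yr.
C = 116000/7.471e+07 = 0.001553 kg/m³ = 1.553 mg/L.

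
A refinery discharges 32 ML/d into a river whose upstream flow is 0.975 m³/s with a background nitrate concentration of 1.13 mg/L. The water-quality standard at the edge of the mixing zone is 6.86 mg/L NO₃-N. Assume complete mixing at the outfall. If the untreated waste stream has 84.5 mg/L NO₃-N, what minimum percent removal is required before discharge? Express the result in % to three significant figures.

74.0 %

32 ML/d = 0.3704 m³/s.
Mass balance: 6.86·1.345 = 0.3704·Cₑ + 0.975·1.13.
Cₑ = (9.229 − 1.102) / 0.3704 = 21.94 mg/L.
Required removal = 1 − 21.94/84.5 = 74.03 %.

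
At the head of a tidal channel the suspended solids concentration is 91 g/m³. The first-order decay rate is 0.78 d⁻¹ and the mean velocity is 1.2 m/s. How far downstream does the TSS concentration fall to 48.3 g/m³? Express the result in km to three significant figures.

From C = C₀·e^(−kt), t = ln(C₀/C)/k = ln(91/48.3)/0.78 = 0.6334/0.78 = 0.8121 d.
Distance = v·t = 1.2 m/s × 7.016e+04 s = 8.42e+04 m = 84.2 km.

84.2 km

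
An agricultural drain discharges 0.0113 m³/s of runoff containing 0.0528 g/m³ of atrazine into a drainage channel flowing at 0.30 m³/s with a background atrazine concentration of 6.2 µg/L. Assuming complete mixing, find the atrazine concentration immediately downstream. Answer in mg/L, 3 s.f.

0.00789 mg/L

6.2 µg/L = 0.0062 mg/L.
Conservation of mass across the mixing zone: C = (0.0113·0.0528 + 0.3·0.0062) / (0.0113 + 0.3) = 0.002457/0.3113 = 0.007892 mg/L.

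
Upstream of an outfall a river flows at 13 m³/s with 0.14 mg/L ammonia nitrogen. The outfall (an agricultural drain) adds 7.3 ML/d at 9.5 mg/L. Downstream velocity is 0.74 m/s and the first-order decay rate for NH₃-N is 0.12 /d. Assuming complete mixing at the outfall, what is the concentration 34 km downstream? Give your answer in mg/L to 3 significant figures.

7.3 ML/d = 0.08449 m³/s.
After complete mixing, C₀ = (0.08449·9.5 + 13·0.14) / 13.08 = 0.2004 mg/L.
Travel time t = 3.4e+04 m / 0.74 m/s = 4.595e+04 s = 0.5318 d.
C = 0.2004·exp(−0.12·0.5318) = 0.2004·0.9382 = 0.188 mg/L.

0.188 mg/L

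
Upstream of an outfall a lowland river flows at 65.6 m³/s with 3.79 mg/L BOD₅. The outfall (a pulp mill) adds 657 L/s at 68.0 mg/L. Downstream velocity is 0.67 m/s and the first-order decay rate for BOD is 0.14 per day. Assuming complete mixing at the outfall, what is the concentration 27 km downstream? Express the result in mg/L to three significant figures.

4.15 mg/L

657 L/s = 0.657 m³/s.
After complete mixing, C₀ = (0.657·68 + 65.6·3.79) / 66.26 = 4.427 mg/L.
Travel time t = 2.7e+04 m / 0.67 m/s = 4.03e+04 s = 0.4664 d.
C = 4.427·exp(−0.14·0.4664) = 4.427·0.9368 = 4.147 mg/L.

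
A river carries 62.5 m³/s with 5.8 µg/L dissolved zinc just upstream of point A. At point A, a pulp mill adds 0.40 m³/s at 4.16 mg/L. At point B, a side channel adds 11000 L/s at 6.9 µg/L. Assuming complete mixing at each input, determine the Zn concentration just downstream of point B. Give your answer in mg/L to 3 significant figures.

5.8 µg/L = 0.0058 mg/L.
After input A: C = (62.5·0.0058 + 0.4·4.16) / 62.9 = 0.03222 mg/L.
11000 L/s = 11 m³/s.
6.9 µg/L = 0.0069 mg/L.
After input B: C = (62.9·0.03222 + 11·0.0069) / 73.9 = 0.02845 mg/L.

0.0284 mg/L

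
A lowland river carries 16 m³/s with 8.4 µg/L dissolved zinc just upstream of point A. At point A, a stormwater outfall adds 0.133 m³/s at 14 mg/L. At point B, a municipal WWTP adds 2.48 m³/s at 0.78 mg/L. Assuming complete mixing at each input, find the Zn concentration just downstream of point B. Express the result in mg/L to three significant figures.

8.4 µg/L = 0.0084 mg/L.
After input A: C = (16·0.0084 + 0.133·14) / 16.13 = 0.1237 mg/L.
After input B: C = (16.13·0.1237 + 2.48·0.78) / 18.61 = 0.2112 mg/L.

0.211 mg/L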